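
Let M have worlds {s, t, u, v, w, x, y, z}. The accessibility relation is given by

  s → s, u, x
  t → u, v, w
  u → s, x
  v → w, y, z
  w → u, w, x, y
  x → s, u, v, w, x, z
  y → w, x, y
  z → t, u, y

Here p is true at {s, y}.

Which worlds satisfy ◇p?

s: successors {s, u, x}; p there: s:T, u:F, x:F. ✓
t: successors {u, v, w}; p there: u:F, v:F, w:F. ✗
u: successors {s, x}; p there: s:T, x:F. ✓
v: successors {w, y, z}; p there: w:F, y:T, z:F. ✓
w: successors {u, w, x, y}; p there: u:F, w:F, x:F, y:T. ✓
x: successors {s, u, v, w, x, z}; p there: s:T, u:F, v:F, w:F, x:F, z:F. ✓
y: successors {w, x, y}; p there: w:F, x:F, y:T. ✓
z: successors {t, u, y}; p there: t:F, u:F, y:T. ✓

{s, u, v, w, x, y, z}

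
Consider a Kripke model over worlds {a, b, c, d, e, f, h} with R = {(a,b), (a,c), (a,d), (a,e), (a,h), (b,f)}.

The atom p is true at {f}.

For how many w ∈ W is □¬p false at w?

a: successors {b, c, d, e, h}; ¬p there: b:T, c:T, d:T, e:T, h:T. ✓
b: successors {f}; ¬p there: f:F. ✗
c: no successors, so □¬p holds vacuously. ✓
d: no successors, so □¬p holds vacuously. ✓
e: no successors, so □¬p holds vacuously. ✓
f: no successors, so □¬p holds vacuously. ✓
h: no successors, so □¬p holds vacuously. ✓
Satisfying worlds: {a, c, d, e, f, h}.
So □¬p fails at the other 1 world.

1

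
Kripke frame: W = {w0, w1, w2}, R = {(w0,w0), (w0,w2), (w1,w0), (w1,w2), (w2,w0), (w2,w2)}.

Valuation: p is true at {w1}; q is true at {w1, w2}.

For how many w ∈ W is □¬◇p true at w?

w0: successors {w0, w2}; ¬◇p there: w0:T, w2:T. ✓
w1: successors {w0, w2}; ¬◇p there: w0:T, w2:T. ✓
w2: successors {w0, w2}; ¬◇p there: w0:T, w2:T. ✓
Satisfying worlds: {w0, w1, w2}.

3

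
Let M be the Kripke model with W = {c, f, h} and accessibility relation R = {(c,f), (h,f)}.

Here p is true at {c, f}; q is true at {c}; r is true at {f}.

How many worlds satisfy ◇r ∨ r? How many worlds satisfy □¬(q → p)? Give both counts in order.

For ◇r ∨ r:
c: ◇r is T, r is F. ✓
f: ◇r is F, r is T. ✓
h: ◇r is T, r is F. ✓
— 3 worlds.
For □¬(q → p):
c: successors {f}; ¬(q → p) there: f:F. ✗
f: no successors, so □¬(q → p) holds vacuously. ✓
h: successors {f}; ¬(q → p) there: f:F. ✗
— 1 world.

3 and 1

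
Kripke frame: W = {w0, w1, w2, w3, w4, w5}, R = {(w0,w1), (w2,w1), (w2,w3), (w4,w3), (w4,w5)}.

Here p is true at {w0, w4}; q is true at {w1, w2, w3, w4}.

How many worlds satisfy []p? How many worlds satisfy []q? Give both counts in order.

3 and 5

For []p:
w0: successors {w1}; p there: w1:F. ✗
w1: no successors, so []p holds vacuously. ✓
w2: successors {w1, w3}; p there: w1:F, w3:F. ✗
w3: no successors, so []p holds vacuously. ✓
w4: successors {w3, w5}; p there: w3:F, w5:F. ✗
w5: no successors, so []p holds vacuously. ✓
— 3 worlds.
For []q:
w0: successors {w1}; q there: w1:T. ✓
w1: no successors, so []q holds vacuously. ✓
w2: successors {w1, w3}; q there: w1:T, w3:T. ✓
w3: no successors, so []q holds vacuously. ✓
w4: successors {w3, w5}; q there: w3:T, w5:F. ✗
w5: no successors, so []q holds vacuously. ✓
— 5 worlds.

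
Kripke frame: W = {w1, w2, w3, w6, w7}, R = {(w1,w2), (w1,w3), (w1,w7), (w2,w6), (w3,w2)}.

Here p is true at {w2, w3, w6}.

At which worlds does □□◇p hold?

w1: successors {w2, w3, w7}; □◇p there: w2:F, w3:T, w7:T. ✗
w2: successors {w6}; □◇p there: w6:T. ✓
w3: successors {w2}; □◇p there: w2:F. ✗
w6: no successors, so □□◇p holds vacuously. ✓
w7: no successors, so □□◇p holds vacuously. ✓

{w2, w6, w7}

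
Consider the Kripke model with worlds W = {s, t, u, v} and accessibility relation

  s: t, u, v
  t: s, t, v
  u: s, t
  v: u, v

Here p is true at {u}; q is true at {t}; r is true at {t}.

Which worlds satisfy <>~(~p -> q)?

s: successors {t, u, v}; ~(~p -> q) there: t:F, u:F, v:T. ✓
t: successors {s, t, v}; ~(~p -> q) there: s:T, t:F, v:T. ✓
u: successors {s, t}; ~(~p -> q) there: s:T, t:F. ✓
v: successors {u, v}; ~(~p -> q) there: u:F, v:T. ✓

{s, t, u, v}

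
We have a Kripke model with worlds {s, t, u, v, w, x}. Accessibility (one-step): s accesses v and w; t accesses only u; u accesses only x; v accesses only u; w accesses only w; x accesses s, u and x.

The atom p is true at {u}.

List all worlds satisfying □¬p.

{s, u, w}

s: successors {v, w}; ¬p there: v:T, w:T. ✓
t: successors {u}; ¬p there: u:F. ✗
u: successors {x}; ¬p there: x:T. ✓
v: successors {u}; ¬p there: u:F. ✗
w: successors {w}; ¬p there: w:T. ✓
x: successors {s, u, x}; ¬p there: s:T, u:F, x:T. ✗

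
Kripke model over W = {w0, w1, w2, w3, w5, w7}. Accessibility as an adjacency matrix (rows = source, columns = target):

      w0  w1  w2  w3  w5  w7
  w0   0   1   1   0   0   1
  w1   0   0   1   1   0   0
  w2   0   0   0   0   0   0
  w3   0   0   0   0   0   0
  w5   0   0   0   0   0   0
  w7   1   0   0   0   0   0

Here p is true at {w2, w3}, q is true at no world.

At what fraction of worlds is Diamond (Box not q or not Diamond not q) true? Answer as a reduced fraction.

w0: successors {w1, w2, w7}; Box not q or not Diamond not q there: w1:T, w2:T, w7:T. ✓
w1: successors {w2, w3}; Box not q or not Diamond not q there: w2:T, w3:T. ✓
w2: no successors, so Diamond (Box not q or not Diamond not q) fails. ✗
w3: no successors, so Diamond (Box not q or not Diamond not q) fails. ✗
w5: no successors, so Diamond (Box not q or not Diamond not q) fails. ✗
w7: successors {w0}; Box not q or not Diamond not q there: w0:T. ✓
That's 3 of 6 worlds, so 3/6 = 1/2.

1/2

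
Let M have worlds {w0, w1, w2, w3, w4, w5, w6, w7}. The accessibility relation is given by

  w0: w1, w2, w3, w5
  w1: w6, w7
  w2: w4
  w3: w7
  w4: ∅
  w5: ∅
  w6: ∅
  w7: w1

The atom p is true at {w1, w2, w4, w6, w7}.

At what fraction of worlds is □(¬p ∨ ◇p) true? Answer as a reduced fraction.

3/4

w0: successors {w1, w2, w3, w5}; ¬p ∨ ◇p there: w1:T, w2:T, w3:T, w5:T. ✓
w1: successors {w6, w7}; ¬p ∨ ◇p there: w6:F, w7:T. ✗
w2: successors {w4}; ¬p ∨ ◇p there: w4:F. ✗
w3: successors {w7}; ¬p ∨ ◇p there: w7:T. ✓
w4: no successors, so □(¬p ∨ ◇p) holds vacuously. ✓
w5: no successors, so □(¬p ∨ ◇p) holds vacuously. ✓
w6: no successors, so □(¬p ∨ ◇p) holds vacuously. ✓
w7: successors {w1}; ¬p ∨ ◇p there: w1:T. ✓
That's 6 of 8 worlds, so 6/8 = 3/4.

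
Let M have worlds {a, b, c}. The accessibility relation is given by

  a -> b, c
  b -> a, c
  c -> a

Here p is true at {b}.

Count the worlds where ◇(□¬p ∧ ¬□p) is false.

a: successors {b, c}; □¬p ∧ ¬□p there: b:T, c:T. ✓
b: successors {a, c}; □¬p ∧ ¬□p there: a:F, c:T. ✓
c: successors {a}; □¬p ∧ ¬□p there: a:F. ✗
Satisfying worlds: {a, b}.
So ◇(□¬p ∧ ¬□p) fails at the other 1 world.

1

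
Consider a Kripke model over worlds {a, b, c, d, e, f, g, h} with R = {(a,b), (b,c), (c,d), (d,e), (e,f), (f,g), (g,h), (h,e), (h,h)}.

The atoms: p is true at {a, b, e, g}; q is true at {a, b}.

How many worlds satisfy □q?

1

a: successors {b}; q there: b:T. ✓
b: successors {c}; q there: c:F. ✗
c: successors {d}; q there: d:F. ✗
d: successors {e}; q there: e:F. ✗
e: successors {f}; q there: f:F. ✗
f: successors {g}; q there: g:F. ✗
g: successors {h}; q there: h:F. ✗
h: successors {e, h}; q there: e:F, h:F. ✗
Satisfying worlds: {a}.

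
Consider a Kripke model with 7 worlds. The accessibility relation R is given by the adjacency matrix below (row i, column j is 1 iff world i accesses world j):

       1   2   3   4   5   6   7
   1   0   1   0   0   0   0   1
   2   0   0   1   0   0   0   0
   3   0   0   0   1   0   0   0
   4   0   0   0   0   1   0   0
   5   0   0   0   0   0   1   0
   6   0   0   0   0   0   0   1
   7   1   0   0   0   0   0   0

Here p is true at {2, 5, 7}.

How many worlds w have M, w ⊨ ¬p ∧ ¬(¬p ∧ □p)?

1

1: ¬p is T, ¬(¬p ∧ □p) is F. ✗
2: ¬p is F, ¬(¬p ∧ □p) is T. ✗
3: ¬p is T, ¬(¬p ∧ □p) is T. ✓
4: ¬p is T, ¬(¬p ∧ □p) is F. ✗
5: ¬p is F, ¬(¬p ∧ □p) is T. ✗
6: ¬p is T, ¬(¬p ∧ □p) is F. ✗
7: ¬p is F, ¬(¬p ∧ □p) is T. ✗
Satisfying worlds: {3}.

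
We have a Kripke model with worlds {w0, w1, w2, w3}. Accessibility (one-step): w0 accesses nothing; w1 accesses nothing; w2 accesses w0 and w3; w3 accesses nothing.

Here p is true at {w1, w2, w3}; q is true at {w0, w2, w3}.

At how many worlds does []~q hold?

w0: no successors, so []~q holds vacuously. ✓
w1: no successors, so []~q holds vacuously. ✓
w2: successors {w0, w3}; ~q there: w0:F, w3:F. ✗
w3: no successors, so []~q holds vacuously. ✓
Satisfying worlds: {w0, w1, w3}.

3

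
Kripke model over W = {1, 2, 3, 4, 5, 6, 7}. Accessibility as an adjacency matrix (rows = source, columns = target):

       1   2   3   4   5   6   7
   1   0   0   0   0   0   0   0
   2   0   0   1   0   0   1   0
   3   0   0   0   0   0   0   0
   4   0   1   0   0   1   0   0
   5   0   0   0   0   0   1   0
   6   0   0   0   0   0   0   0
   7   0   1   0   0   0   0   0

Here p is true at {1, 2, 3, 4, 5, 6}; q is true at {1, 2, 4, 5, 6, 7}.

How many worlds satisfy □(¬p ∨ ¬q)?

1: no successors, so □(¬p ∨ ¬q) holds vacuously. ✓
2: successors {3, 6}; ¬p ∨ ¬q there: 3:T, 6:F. ✗
3: no successors, so □(¬p ∨ ¬q) holds vacuously. ✓
4: successors {2, 5}; ¬p ∨ ¬q there: 2:F, 5:F. ✗
5: successors {6}; ¬p ∨ ¬q there: 6:F. ✗
6: no successors, so □(¬p ∨ ¬q) holds vacuously. ✓
7: successors {2}; ¬p ∨ ¬q there: 2:F. ✗
Satisfying worlds: {1, 3, 6}.

3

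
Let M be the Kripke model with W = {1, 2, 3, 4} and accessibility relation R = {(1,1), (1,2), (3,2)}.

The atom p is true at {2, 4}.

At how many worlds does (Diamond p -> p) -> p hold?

4

1: Diamond p -> p is F, p is F. ✓
2: Diamond p -> p is T, p is T. ✓
3: Diamond p -> p is F, p is F. ✓
4: Diamond p -> p is T, p is T. ✓
Satisfying worlds: {1, 2, 3, 4}.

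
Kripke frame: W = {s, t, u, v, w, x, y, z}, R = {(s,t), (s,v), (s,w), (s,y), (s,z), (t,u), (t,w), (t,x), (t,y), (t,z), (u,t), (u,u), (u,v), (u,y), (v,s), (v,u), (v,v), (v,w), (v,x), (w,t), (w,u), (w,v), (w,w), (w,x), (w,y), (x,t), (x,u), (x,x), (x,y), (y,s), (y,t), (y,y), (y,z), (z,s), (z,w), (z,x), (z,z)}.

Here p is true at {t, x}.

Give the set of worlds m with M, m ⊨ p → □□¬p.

{s, u, v, w, y, z}

s: p is F, □□¬p is F. ✓
t: p is T, □□¬p is F. ✗
u: p is F, □□¬p is F. ✓
v: p is F, □□¬p is F. ✓
w: p is F, □□¬p is F. ✓
x: p is T, □□¬p is F. ✗
y: p is F, □□¬p is F. ✓
z: p is F, □□¬p is F. ✓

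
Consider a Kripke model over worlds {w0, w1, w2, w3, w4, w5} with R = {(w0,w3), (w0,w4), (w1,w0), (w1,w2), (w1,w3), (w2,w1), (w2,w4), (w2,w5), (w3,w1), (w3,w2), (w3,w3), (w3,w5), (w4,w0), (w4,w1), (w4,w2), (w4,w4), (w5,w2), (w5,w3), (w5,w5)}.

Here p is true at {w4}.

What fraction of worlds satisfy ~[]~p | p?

1/2

w0: ~[]~p is T, p is F. ✓
w1: ~[]~p is F, p is F. ✗
w2: ~[]~p is T, p is F. ✓
w3: ~[]~p is F, p is F. ✗
w4: ~[]~p is T, p is T. ✓
w5: ~[]~p is F, p is F. ✗
That's 3 of 6 worlds, so 3/6 = 1/2.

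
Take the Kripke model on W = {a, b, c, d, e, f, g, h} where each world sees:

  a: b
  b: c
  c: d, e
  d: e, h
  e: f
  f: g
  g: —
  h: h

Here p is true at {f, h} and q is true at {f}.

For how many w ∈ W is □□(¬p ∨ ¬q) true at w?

a: successors {b}; □(¬p ∨ ¬q) there: b:T. ✓
b: successors {c}; □(¬p ∨ ¬q) there: c:T. ✓
c: successors {d, e}; □(¬p ∨ ¬q) there: d:T, e:F. ✗
d: successors {e, h}; □(¬p ∨ ¬q) there: e:F, h:T. ✗
e: successors {f}; □(¬p ∨ ¬q) there: f:T. ✓
f: successors {g}; □(¬p ∨ ¬q) there: g:T. ✓
g: no successors, so □□(¬p ∨ ¬q) holds vacuously. ✓
h: successors {h}; □(¬p ∨ ¬q) there: h:T. ✓
Satisfying worlds: {a, b, e, f, g, h}.

6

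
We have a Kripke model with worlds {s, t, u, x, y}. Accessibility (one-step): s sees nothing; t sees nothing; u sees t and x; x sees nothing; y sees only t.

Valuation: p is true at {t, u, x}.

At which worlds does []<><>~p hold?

s: no successors, so []<><>~p holds vacuously. ✓
t: no successors, so []<><>~p holds vacuously. ✓
u: successors {t, x}; <><>~p there: t:F, x:F. ✗
x: no successors, so []<><>~p holds vacuously. ✓
y: successors {t}; <><>~p there: t:F. ✗

{s, t, x}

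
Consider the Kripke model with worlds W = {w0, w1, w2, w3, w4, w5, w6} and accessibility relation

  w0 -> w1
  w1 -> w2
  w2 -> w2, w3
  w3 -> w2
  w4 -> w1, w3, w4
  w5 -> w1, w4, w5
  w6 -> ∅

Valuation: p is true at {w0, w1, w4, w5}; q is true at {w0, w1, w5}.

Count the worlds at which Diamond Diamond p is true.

2

w0: successors {w1}; Diamond p there: w1:F. ✗
w1: successors {w2}; Diamond p there: w2:F. ✗
w2: successors {w2, w3}; Diamond p there: w2:F, w3:F. ✗
w3: successors {w2}; Diamond p there: w2:F. ✗
w4: successors {w1, w3, w4}; Diamond p there: w1:F, w3:F, w4:T. ✓
w5: successors {w1, w4, w5}; Diamond p there: w1:F, w4:T, w5:T. ✓
w6: no successors, so Diamond Diamond p fails. ✗
Satisfying worlds: {w4, w5}.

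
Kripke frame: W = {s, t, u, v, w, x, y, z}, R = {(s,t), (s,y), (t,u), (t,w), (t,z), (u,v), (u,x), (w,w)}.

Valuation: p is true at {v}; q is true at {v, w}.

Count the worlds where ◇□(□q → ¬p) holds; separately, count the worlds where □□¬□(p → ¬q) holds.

For ◇□(□q → ¬p):
s: successors {t, y}; □(□q → ¬p) there: t:T, y:T. ✓
t: successors {u, w, z}; □(□q → ¬p) there: u:F, w:T, z:T. ✓
u: successors {v, x}; □(□q → ¬p) there: v:T, x:T. ✓
v: no successors, so ◇□(□q → ¬p) fails. ✗
w: successors {w}; □(□q → ¬p) there: w:T. ✓
x: no successors, so ◇□(□q → ¬p) fails. ✗
y: no successors, so ◇□(□q → ¬p) fails. ✗
z: no successors, so ◇□(□q → ¬p) fails. ✗
— 4 worlds.
For □□¬□(p → ¬q):
s: successors {t, y}; □¬□(p → ¬q) there: t:F, y:T. ✗
t: successors {u, w, z}; □¬□(p → ¬q) there: u:F, w:F, z:T. ✗
u: successors {v, x}; □¬□(p → ¬q) there: v:T, x:T. ✓
v: no successors, so □□¬□(p → ¬q) holds vacuously. ✓
w: successors {w}; □¬□(p → ¬q) there: w:F. ✗
x: no successors, so □□¬□(p → ¬q) holds vacuously. ✓
y: no successors, so □□¬□(p → ¬q) holds vacuously. ✓
z: no successors, so □□¬□(p → ¬q) holds vacuously. ✓
— 5 worlds.

4 and 5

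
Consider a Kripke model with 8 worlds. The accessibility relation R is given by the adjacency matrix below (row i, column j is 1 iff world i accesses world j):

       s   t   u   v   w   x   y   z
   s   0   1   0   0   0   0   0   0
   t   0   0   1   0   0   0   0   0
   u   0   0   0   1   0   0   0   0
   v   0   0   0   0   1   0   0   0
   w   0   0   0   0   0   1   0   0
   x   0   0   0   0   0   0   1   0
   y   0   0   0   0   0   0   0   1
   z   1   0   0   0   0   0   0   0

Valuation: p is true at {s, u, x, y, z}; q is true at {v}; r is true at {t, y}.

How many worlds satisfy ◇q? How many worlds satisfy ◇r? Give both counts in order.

For ◇q:
s: successors {t}; q there: t:F. ✗
t: successors {u}; q there: u:F. ✗
u: successors {v}; q there: v:T. ✓
v: successors {w}; q there: w:F. ✗
w: successors {x}; q there: x:F. ✗
x: successors {y}; q there: y:F. ✗
y: successors {z}; q there: z:F. ✗
z: successors {s}; q there: s:F. ✗
— 1 world.
For ◇r:
s: successors {t}; r there: t:T. ✓
t: successors {u}; r there: u:F. ✗
u: successors {v}; r there: v:F. ✗
v: successors {w}; r there: w:F. ✗
w: successors {x}; r there: x:F. ✗
x: successors {y}; r there: y:T. ✓
y: successors {z}; r there: z:F. ✗
z: successors {s}; r there: s:F. ✗
— 2 worlds.

1 and 2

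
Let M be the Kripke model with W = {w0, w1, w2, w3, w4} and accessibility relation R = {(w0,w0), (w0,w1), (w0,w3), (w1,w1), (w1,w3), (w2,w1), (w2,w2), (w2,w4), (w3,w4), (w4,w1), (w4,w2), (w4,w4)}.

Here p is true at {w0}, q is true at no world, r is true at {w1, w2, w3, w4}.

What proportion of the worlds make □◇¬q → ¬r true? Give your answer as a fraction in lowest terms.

w0: □◇¬q is T, ¬r is T. ✓
w1: □◇¬q is T, ¬r is F. ✗
w2: □◇¬q is T, ¬r is F. ✗
w3: □◇¬q is T, ¬r is F. ✗
w4: □◇¬q is T, ¬r is F. ✗
That's 1 of 5 worlds, so 1/5.

1/5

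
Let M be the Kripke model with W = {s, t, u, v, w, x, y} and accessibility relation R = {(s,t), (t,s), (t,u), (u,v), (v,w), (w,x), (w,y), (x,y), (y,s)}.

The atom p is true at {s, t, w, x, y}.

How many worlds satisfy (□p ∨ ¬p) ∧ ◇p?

5

s: □p ∨ ¬p is T, ◇p is T. ✓
t: □p ∨ ¬p is F, ◇p is T. ✗
u: □p ∨ ¬p is T, ◇p is F. ✗
v: □p ∨ ¬p is T, ◇p is T. ✓
w: □p ∨ ¬p is T, ◇p is T. ✓
x: □p ∨ ¬p is T, ◇p is T. ✓
y: □p ∨ ¬p is T, ◇p is T. ✓
Satisfying worlds: {s, v, w, x, y}.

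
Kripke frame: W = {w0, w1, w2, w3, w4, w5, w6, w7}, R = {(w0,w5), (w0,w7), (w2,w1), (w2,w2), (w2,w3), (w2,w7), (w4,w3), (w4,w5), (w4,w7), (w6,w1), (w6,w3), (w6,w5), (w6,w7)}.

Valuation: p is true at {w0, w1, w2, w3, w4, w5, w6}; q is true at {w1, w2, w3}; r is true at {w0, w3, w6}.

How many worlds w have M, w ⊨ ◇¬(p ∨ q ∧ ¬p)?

4

w0: successors {w5, w7}; ¬(p ∨ q ∧ ¬p) there: w5:F, w7:T. ✓
w1: no successors, so ◇¬(p ∨ q ∧ ¬p) fails. ✗
w2: successors {w1, w2, w3, w7}; ¬(p ∨ q ∧ ¬p) there: w1:F, w2:F, w3:F, w7:T. ✓
w3: no successors, so ◇¬(p ∨ q ∧ ¬p) fails. ✗
w4: successors {w3, w5, w7}; ¬(p ∨ q ∧ ¬p) there: w3:F, w5:F, w7:T. ✓
w5: no successors, so ◇¬(p ∨ q ∧ ¬p) fails. ✗
w6: successors {w1, w3, w5, w7}; ¬(p ∨ q ∧ ¬p) there: w1:F, w3:F, w5:F, w7:T. ✓
w7: no successors, so ◇¬(p ∨ q ∧ ¬p) fails. ✗
Satisfying worlds: {w0, w2, w4, w6}.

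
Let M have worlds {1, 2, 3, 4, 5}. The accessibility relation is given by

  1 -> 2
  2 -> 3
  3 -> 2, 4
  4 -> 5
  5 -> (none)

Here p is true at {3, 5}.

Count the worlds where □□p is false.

1

1: successors {2}; □p there: 2:T. ✓
2: successors {3}; □p there: 3:F. ✗
3: successors {2, 4}; □p there: 2:T, 4:T. ✓
4: successors {5}; □p there: 5:T. ✓
5: no successors, so □□p holds vacuously. ✓
Satisfying worlds: {1, 3, 4, 5}.
So □□p fails at the other 1 world.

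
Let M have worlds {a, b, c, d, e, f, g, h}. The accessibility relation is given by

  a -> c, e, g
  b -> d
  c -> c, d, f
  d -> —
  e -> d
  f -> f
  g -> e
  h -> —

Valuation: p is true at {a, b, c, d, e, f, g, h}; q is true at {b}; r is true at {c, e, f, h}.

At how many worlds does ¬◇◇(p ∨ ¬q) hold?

a: ◇◇(p ∨ ¬q) is T. ✗
b: ◇◇(p ∨ ¬q) is F. ✓
c: ◇◇(p ∨ ¬q) is T. ✗
d: ◇◇(p ∨ ¬q) is F. ✓
e: ◇◇(p ∨ ¬q) is F. ✓
f: ◇◇(p ∨ ¬q) is T. ✗
g: ◇◇(p ∨ ¬q) is T. ✗
h: ◇◇(p ∨ ¬q) is F. ✓
Satisfying worlds: {b, d, e, h}.

4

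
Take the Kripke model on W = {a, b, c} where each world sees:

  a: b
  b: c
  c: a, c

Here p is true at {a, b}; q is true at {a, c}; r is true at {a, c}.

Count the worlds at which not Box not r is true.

2

a: Box not r is T. ✗
b: Box not r is F. ✓
c: Box not r is F. ✓
Satisfying worlds: {b, c}.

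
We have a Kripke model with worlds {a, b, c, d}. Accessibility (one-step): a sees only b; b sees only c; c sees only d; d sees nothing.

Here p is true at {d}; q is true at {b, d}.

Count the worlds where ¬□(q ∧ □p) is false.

a: □(q ∧ □p) is F. ✓
b: □(q ∧ □p) is F. ✓
c: □(q ∧ □p) is T. ✗
d: □(q ∧ □p) is T. ✗
Satisfying worlds: {a, b}.
So ¬□(q ∧ □p) fails at the other 2 worlds.

2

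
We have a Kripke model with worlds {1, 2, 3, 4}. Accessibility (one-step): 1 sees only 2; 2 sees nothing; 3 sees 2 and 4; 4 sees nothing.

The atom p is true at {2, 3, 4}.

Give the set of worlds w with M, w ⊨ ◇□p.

1: successors {2}; □p there: 2:T. ✓
2: no successors, so ◇□p fails. ✗
3: successors {2, 4}; □p there: 2:T, 4:T. ✓
4: no successors, so ◇□p fails. ✗

{1, 3}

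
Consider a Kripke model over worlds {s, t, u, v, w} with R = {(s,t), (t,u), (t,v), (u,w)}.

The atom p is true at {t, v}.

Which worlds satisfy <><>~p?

{s, t}

s: successors {t}; <>~p there: t:T. ✓
t: successors {u, v}; <>~p there: u:T, v:F. ✓
u: successors {w}; <>~p there: w:F. ✗
v: no successors, so <><>~p fails. ✗
w: no successors, so <><>~p fails. ✗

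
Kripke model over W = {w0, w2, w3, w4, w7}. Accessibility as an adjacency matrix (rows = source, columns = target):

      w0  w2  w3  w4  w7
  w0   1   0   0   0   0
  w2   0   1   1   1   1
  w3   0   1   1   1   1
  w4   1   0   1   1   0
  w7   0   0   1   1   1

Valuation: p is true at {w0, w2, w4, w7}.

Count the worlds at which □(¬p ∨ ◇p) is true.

w0: successors {w0}; ¬p ∨ ◇p there: w0:T. ✓
w2: successors {w2, w3, w4, w7}; ¬p ∨ ◇p there: w2:T, w3:T, w4:T, w7:T. ✓
w3: successors {w2, w3, w4, w7}; ¬p ∨ ◇p there: w2:T, w3:T, w4:T, w7:T. ✓
w4: successors {w0, w3, w4}; ¬p ∨ ◇p there: w0:T, w3:T, w4:T. ✓
w7: successors {w3, w4, w7}; ¬p ∨ ◇p there: w3:T, w4:T, w7:T. ✓
Satisfying worlds: {w0, w2, w3, w4, w7}.

5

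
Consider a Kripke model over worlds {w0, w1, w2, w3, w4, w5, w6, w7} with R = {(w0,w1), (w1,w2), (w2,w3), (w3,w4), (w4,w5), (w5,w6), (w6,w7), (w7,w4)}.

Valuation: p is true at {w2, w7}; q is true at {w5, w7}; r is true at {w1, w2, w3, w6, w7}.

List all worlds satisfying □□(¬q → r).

w0: successors {w1}; □(¬q → r) there: w1:T. ✓
w1: successors {w2}; □(¬q → r) there: w2:T. ✓
w2: successors {w3}; □(¬q → r) there: w3:F. ✗
w3: successors {w4}; □(¬q → r) there: w4:T. ✓
w4: successors {w5}; □(¬q → r) there: w5:T. ✓
w5: successors {w6}; □(¬q → r) there: w6:T. ✓
w6: successors {w7}; □(¬q → r) there: w7:F. ✗
w7: successors {w4}; □(¬q → r) there: w4:T. ✓

{w0, w1, w3, w4, w5, w7}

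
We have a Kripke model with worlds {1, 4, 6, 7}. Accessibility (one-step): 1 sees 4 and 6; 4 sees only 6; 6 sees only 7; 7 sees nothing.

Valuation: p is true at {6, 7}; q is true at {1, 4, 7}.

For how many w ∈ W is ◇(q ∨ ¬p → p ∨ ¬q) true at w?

3

1: successors {4, 6}; q ∨ ¬p → p ∨ ¬q there: 4:F, 6:T. ✓
4: successors {6}; q ∨ ¬p → p ∨ ¬q there: 6:T. ✓
6: successors {7}; q ∨ ¬p → p ∨ ¬q there: 7:T. ✓
7: no successors, so ◇(q ∨ ¬p → p ∨ ¬q) fails. ✗
Satisfying worlds: {1, 4, 6}.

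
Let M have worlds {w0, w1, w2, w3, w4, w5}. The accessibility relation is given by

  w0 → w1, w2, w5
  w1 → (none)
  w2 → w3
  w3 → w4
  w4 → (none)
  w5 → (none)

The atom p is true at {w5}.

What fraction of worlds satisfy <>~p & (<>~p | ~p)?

w0: <>~p is T, <>~p | ~p is T. ✓
w1: <>~p is F, <>~p | ~p is T. ✗
w2: <>~p is T, <>~p | ~p is T. ✓
w3: <>~p is T, <>~p | ~p is T. ✓
w4: <>~p is F, <>~p | ~p is T. ✗
w5: <>~p is F, <>~p | ~p is F. ✗
That's 3 of 6 worlds, so 3/6 = 1/2.

1/2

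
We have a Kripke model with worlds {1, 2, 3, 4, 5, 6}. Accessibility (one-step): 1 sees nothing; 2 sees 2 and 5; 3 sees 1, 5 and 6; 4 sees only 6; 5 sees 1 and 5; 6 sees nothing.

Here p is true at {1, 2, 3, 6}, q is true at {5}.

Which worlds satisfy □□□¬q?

1: no successors, so □□□¬q holds vacuously. ✓
2: successors {2, 5}; □□¬q there: 2:F, 5:F. ✗
3: successors {1, 5, 6}; □□¬q there: 1:T, 5:F, 6:T. ✗
4: successors {6}; □□¬q there: 6:T. ✓
5: successors {1, 5}; □□¬q there: 1:T, 5:F. ✗
6: no successors, so □□□¬q holds vacuously. ✓

{1, 4, 6}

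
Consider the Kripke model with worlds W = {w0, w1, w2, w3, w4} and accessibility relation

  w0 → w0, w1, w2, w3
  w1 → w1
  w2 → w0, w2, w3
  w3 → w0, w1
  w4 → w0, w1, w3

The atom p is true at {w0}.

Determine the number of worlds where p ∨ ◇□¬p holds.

w0: p is T, ◇□¬p is T. ✓
w1: p is F, ◇□¬p is T. ✓
w2: p is F, ◇□¬p is F. ✗
w3: p is F, ◇□¬p is T. ✓
w4: p is F, ◇□¬p is T. ✓
Satisfying worlds: {w0, w1, w3, w4}.

4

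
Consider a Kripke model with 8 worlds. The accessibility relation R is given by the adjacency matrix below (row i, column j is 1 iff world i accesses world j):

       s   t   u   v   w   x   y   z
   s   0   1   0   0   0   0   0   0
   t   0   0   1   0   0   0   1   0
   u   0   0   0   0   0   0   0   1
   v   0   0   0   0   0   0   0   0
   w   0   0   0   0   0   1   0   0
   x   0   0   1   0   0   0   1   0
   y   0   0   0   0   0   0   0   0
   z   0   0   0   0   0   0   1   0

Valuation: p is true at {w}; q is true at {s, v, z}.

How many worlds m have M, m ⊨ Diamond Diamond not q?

s: successors {t}; Diamond not q there: t:T. ✓
t: successors {u, y}; Diamond not q there: u:F, y:F. ✗
u: successors {z}; Diamond not q there: z:T. ✓
v: no successors, so Diamond Diamond not q fails. ✗
w: successors {x}; Diamond not q there: x:T. ✓
x: successors {u, y}; Diamond not q there: u:F, y:F. ✗
y: no successors, so Diamond Diamond not q fails. ✗
z: successors {y}; Diamond not q there: y:F. ✗
Satisfying worlds: {s, u, w}.

3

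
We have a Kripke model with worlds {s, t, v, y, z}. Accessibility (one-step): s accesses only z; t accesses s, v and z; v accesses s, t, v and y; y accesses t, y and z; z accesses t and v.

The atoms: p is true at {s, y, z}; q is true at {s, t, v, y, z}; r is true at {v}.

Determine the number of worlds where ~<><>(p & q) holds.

1

s: <><>(p & q) is F. ✓
t: <><>(p & q) is T. ✗
v: <><>(p & q) is T. ✗
y: <><>(p & q) is T. ✗
z: <><>(p & q) is T. ✗
Satisfying worlds: {s}.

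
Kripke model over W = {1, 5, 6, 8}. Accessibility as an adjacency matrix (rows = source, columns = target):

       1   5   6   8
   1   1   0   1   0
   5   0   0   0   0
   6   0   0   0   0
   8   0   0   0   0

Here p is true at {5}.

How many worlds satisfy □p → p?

2

1: □p is F, p is F. ✓
5: □p is T, p is T. ✓
6: □p is T, p is F. ✗
8: □p is T, p is F. ✗
Satisfying worlds: {1, 5}.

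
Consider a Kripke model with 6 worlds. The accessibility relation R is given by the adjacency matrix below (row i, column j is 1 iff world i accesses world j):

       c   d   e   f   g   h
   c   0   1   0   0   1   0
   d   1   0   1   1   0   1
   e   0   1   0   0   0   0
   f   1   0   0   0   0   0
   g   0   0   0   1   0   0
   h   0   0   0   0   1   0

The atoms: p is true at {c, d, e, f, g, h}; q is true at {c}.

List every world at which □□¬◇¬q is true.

{h}

c: successors {d, g}; □¬◇¬q there: d:F, g:T. ✗
d: successors {c, e, f, h}; □¬◇¬q there: c:F, e:F, f:F, h:F. ✗
e: successors {d}; □¬◇¬q there: d:F. ✗
f: successors {c}; □¬◇¬q there: c:F. ✗
g: successors {f}; □¬◇¬q there: f:F. ✗
h: successors {g}; □¬◇¬q there: g:T. ✓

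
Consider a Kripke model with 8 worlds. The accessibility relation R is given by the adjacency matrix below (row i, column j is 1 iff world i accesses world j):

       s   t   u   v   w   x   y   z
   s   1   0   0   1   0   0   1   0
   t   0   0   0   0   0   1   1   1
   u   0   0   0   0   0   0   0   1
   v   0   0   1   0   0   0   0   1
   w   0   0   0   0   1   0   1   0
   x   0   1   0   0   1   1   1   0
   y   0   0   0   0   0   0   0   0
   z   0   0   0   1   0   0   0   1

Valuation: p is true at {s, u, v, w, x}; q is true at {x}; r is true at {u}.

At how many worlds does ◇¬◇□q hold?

s: successors {s, v, y}; ¬◇□q there: s:F, v:T, y:T. ✓
t: successors {x, y, z}; ¬◇□q there: x:F, y:T, z:T. ✓
u: successors {z}; ¬◇□q there: z:T. ✓
v: successors {u, z}; ¬◇□q there: u:T, z:T. ✓
w: successors {w, y}; ¬◇□q there: w:F, y:T. ✓
x: successors {t, w, x, y}; ¬◇□q there: t:F, w:F, x:F, y:T. ✓
y: no successors, so ◇¬◇□q fails. ✗
z: successors {v, z}; ¬◇□q there: v:T, z:T. ✓
Satisfying worlds: {s, t, u, v, w, x, z}.

7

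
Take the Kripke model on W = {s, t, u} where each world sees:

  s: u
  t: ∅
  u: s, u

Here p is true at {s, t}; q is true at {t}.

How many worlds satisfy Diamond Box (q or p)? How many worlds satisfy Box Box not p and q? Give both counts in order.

0 and 1

For Diamond Box (q or p):
s: successors {u}; Box (q or p) there: u:F. ✗
t: no successors, so Diamond Box (q or p) fails. ✗
u: successors {s, u}; Box (q or p) there: s:F, u:F. ✗
— 0 worlds.
For Box Box not p and q:
s: Box Box not p is F, q is F. ✗
t: Box Box not p is T, q is T. ✓
u: Box Box not p is F, q is F. ✗
— 1 world.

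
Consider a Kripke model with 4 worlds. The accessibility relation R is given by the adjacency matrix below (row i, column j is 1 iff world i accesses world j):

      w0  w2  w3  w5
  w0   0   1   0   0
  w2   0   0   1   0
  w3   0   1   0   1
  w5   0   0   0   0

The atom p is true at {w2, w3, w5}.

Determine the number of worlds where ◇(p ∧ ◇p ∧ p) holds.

3

w0: successors {w2}; p ∧ ◇p ∧ p there: w2:T. ✓
w2: successors {w3}; p ∧ ◇p ∧ p there: w3:T. ✓
w3: successors {w2, w5}; p ∧ ◇p ∧ p there: w2:T, w5:F. ✓
w5: no successors, so ◇(p ∧ ◇p ∧ p) fails. ✗
Satisfying worlds: {w0, w2, w3}.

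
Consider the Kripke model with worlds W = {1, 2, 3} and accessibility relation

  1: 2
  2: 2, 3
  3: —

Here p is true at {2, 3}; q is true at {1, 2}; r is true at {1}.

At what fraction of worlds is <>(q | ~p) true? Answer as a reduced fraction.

2/3

1: successors {2}; q | ~p there: 2:T. ✓
2: successors {2, 3}; q | ~p there: 2:T, 3:F. ✓
3: no successors, so <>(q | ~p) fails. ✗
That's 2 of 3 worlds, so 2/3.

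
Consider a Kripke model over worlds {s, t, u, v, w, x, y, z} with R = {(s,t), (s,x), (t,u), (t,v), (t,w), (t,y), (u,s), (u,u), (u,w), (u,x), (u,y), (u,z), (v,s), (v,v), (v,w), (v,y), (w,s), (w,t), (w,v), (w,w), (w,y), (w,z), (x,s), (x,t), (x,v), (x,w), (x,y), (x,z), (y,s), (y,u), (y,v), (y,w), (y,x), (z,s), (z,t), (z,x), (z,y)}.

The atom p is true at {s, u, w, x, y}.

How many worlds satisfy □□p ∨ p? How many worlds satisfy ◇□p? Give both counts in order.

For □□p ∨ p:
s: □□p is F, p is T. ✓
t: □□p is F, p is F. ✗
u: □□p is F, p is T. ✓
v: □□p is F, p is F. ✗
w: □□p is F, p is T. ✓
x: □□p is F, p is T. ✓
y: □□p is F, p is T. ✓
z: □□p is F, p is F. ✗
— 5 worlds.
For ◇□p:
s: successors {t, x}; □p there: t:F, x:F. ✗
t: successors {u, v, w, y}; □p there: u:F, v:F, w:F, y:F. ✗
u: successors {s, u, w, x, y, z}; □p there: s:F, u:F, w:F, x:F, y:F, z:F. ✗
v: successors {s, v, w, y}; □p there: s:F, v:F, w:F, y:F. ✗
w: successors {s, t, v, w, y, z}; □p there: s:F, t:F, v:F, w:F, y:F, z:F. ✗
x: successors {s, t, v, w, y, z}; □p there: s:F, t:F, v:F, w:F, y:F, z:F. ✗
y: successors {s, u, v, w, x}; □p there: s:F, u:F, v:F, w:F, x:F. ✗
z: successors {s, t, x, y}; □p there: s:F, t:F, x:F, y:F. ✗
— 0 worlds.

5 and 0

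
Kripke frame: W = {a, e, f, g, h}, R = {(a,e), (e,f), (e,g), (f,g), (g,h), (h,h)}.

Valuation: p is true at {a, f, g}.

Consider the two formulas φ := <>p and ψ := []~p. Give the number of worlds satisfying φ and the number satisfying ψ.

2 and 3

For <>p:
a: successors {e}; p there: e:F. ✗
e: successors {f, g}; p there: f:T, g:T. ✓
f: successors {g}; p there: g:T. ✓
g: successors {h}; p there: h:F. ✗
h: successors {h}; p there: h:F. ✗
— 2 worlds.
For []~p:
a: successors {e}; ~p there: e:T. ✓
e: successors {f, g}; ~p there: f:F, g:F. ✗
f: successors {g}; ~p there: g:F. ✗
g: successors {h}; ~p there: h:T. ✓
h: successors {h}; ~p there: h:T. ✓
— 3 worlds.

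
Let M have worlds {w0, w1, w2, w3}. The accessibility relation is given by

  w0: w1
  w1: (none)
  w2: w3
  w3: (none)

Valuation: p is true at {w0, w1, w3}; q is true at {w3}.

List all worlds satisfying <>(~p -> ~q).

w0: successors {w1}; ~p -> ~q there: w1:T. ✓
w1: no successors, so <>(~p -> ~q) fails. ✗
w2: successors {w3}; ~p -> ~q there: w3:T. ✓
w3: no successors, so <>(~p -> ~q) fails. ✗

{w0, w2}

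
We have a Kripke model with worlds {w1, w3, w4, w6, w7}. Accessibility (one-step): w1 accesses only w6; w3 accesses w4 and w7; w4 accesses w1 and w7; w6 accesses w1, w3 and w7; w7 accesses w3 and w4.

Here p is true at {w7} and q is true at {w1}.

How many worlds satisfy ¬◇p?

w1: ◇p is F. ✓
w3: ◇p is T. ✗
w4: ◇p is T. ✗
w6: ◇p is T. ✗
w7: ◇p is F. ✓
Satisfying worlds: {w1, w7}.

2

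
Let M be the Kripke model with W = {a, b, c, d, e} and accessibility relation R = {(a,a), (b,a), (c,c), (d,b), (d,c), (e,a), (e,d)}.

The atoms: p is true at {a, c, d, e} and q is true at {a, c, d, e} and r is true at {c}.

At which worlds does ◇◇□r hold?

{c, d, e}

a: successors {a}; ◇□r there: a:F. ✗
b: successors {a}; ◇□r there: a:F. ✗
c: successors {c}; ◇□r there: c:T. ✓
d: successors {b, c}; ◇□r there: b:F, c:T. ✓
e: successors {a, d}; ◇□r there: a:F, d:T. ✓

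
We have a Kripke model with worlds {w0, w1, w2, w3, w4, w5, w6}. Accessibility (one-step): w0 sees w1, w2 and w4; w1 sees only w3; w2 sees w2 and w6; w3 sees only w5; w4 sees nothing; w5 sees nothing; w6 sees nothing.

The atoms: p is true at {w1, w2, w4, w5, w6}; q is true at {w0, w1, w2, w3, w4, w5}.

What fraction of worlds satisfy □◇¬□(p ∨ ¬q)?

3/7

w0: successors {w1, w2, w4}; ◇¬□(p ∨ ¬q) there: w1:F, w2:F, w4:F. ✗
w1: successors {w3}; ◇¬□(p ∨ ¬q) there: w3:F. ✗
w2: successors {w2, w6}; ◇¬□(p ∨ ¬q) there: w2:F, w6:F. ✗
w3: successors {w5}; ◇¬□(p ∨ ¬q) there: w5:F. ✗
w4: no successors, so □◇¬□(p ∨ ¬q) holds vacuously. ✓
w5: no successors, so □◇¬□(p ∨ ¬q) holds vacuously. ✓
w6: no successors, so □◇¬□(p ∨ ¬q) holds vacuously. ✓
That's 3 of 7 worlds, so 3/7.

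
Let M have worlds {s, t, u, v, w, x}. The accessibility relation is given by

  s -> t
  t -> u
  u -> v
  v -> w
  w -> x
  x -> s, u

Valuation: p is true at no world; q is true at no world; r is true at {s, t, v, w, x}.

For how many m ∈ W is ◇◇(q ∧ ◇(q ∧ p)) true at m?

0

s: successors {t}; ◇(q ∧ ◇(q ∧ p)) there: t:F. ✗
t: successors {u}; ◇(q ∧ ◇(q ∧ p)) there: u:F. ✗
u: successors {v}; ◇(q ∧ ◇(q ∧ p)) there: v:F. ✗
v: successors {w}; ◇(q ∧ ◇(q ∧ p)) there: w:F. ✗
w: successors {x}; ◇(q ∧ ◇(q ∧ p)) there: x:F. ✗
x: successors {s, u}; ◇(q ∧ ◇(q ∧ p)) there: s:F, u:F. ✗
Satisfying worlds: ∅.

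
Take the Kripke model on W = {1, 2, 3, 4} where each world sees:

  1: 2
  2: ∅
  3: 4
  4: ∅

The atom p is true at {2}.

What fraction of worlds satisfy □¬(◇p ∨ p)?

1: successors {2}; ¬(◇p ∨ p) there: 2:F. ✗
2: no successors, so □¬(◇p ∨ p) holds vacuously. ✓
3: successors {4}; ¬(◇p ∨ p) there: 4:T. ✓
4: no successors, so □¬(◇p ∨ p) holds vacuously. ✓
That's 3 of 4 worlds, so 3/4.

3/4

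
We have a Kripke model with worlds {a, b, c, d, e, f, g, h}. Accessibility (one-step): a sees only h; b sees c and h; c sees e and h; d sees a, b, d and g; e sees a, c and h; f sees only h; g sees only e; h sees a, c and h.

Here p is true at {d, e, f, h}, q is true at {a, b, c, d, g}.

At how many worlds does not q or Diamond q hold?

5

a: not q is F, Diamond q is F. ✗
b: not q is F, Diamond q is T. ✓
c: not q is F, Diamond q is F. ✗
d: not q is F, Diamond q is T. ✓
e: not q is T, Diamond q is T. ✓
f: not q is T, Diamond q is F. ✓
g: not q is F, Diamond q is F. ✗
h: not q is T, Diamond q is T. ✓
Satisfying worlds: {b, d, e, f, h}.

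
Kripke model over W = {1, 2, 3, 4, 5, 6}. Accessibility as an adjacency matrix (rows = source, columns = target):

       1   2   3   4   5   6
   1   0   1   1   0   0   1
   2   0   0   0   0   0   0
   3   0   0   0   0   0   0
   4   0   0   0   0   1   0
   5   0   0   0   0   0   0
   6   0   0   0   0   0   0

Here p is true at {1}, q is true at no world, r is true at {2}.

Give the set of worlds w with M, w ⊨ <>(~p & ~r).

{1, 4}

1: successors {2, 3, 6}; ~p & ~r there: 2:F, 3:T, 6:T. ✓
2: no successors, so <>(~p & ~r) fails. ✗
3: no successors, so <>(~p & ~r) fails. ✗
4: successors {5}; ~p & ~r there: 5:T. ✓
5: no successors, so <>(~p & ~r) fails. ✗
6: no successors, so <>(~p & ~r) fails. ✗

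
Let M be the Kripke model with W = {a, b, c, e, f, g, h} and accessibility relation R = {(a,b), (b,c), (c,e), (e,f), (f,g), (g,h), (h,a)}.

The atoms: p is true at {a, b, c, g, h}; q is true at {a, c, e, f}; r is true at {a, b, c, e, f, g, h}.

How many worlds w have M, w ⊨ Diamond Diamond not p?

a: successors {b}; Diamond not p there: b:F. ✗
b: successors {c}; Diamond not p there: c:T. ✓
c: successors {e}; Diamond not p there: e:T. ✓
e: successors {f}; Diamond not p there: f:F. ✗
f: successors {g}; Diamond not p there: g:F. ✗
g: successors {h}; Diamond not p there: h:F. ✗
h: successors {a}; Diamond not p there: a:F. ✗
Satisfying worlds: {b, c}.

2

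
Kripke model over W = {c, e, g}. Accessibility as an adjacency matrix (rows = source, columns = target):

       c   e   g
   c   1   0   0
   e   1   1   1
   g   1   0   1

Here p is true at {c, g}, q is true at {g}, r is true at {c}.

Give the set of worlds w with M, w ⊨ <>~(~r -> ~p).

c: successors {c}; ~(~r -> ~p) there: c:F. ✗
e: successors {c, e, g}; ~(~r -> ~p) there: c:F, e:F, g:T. ✓
g: successors {c, g}; ~(~r -> ~p) there: c:F, g:T. ✓

{e, g}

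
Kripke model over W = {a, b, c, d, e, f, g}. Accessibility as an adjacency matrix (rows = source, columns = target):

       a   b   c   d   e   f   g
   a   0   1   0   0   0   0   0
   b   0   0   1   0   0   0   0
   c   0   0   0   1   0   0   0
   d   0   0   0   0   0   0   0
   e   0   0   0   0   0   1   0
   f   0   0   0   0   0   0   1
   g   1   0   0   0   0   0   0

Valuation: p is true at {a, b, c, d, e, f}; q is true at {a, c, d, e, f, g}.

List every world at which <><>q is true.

a: successors {b}; <>q there: b:T. ✓
b: successors {c}; <>q there: c:T. ✓
c: successors {d}; <>q there: d:F. ✗
d: no successors, so <><>q fails. ✗
e: successors {f}; <>q there: f:T. ✓
f: successors {g}; <>q there: g:T. ✓
g: successors {a}; <>q there: a:F. ✗

{a, b, e, f}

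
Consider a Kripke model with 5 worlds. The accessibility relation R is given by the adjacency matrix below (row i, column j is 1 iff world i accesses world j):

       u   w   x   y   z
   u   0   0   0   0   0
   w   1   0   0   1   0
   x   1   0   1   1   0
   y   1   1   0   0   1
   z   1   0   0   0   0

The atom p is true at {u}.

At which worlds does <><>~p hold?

u: no successors, so <><>~p fails. ✗
w: successors {u, y}; <>~p there: u:F, y:T. ✓
x: successors {u, x, y}; <>~p there: u:F, x:T, y:T. ✓
y: successors {u, w, z}; <>~p there: u:F, w:T, z:F. ✓
z: successors {u}; <>~p there: u:F. ✗

{w, x, y}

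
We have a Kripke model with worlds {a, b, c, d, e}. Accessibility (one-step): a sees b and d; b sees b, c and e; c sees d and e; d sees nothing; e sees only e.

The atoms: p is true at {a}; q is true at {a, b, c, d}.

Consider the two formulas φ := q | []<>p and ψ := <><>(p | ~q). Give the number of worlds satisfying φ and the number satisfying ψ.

4 and 4

For q | []<>p:
a: q is T, []<>p is F. ✓
b: q is T, []<>p is F. ✓
c: q is T, []<>p is F. ✓
d: q is T, []<>p is T. ✓
e: q is F, []<>p is F. ✗
— 4 worlds.
For <><>(p | ~q):
a: successors {b, d}; <>(p | ~q) there: b:T, d:F. ✓
b: successors {b, c, e}; <>(p | ~q) there: b:T, c:T, e:T. ✓
c: successors {d, e}; <>(p | ~q) there: d:F, e:T. ✓
d: no successors, so <><>(p | ~q) fails. ✗
e: successors {e}; <>(p | ~q) there: e:T. ✓
— 4 worlds.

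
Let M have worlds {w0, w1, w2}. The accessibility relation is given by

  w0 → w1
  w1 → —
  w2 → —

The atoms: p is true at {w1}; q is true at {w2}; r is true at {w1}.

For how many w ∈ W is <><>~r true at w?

0

w0: successors {w1}; <>~r there: w1:F. ✗
w1: no successors, so <><>~r fails. ✗
w2: no successors, so <><>~r fails. ✗
Satisfying worlds: ∅.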